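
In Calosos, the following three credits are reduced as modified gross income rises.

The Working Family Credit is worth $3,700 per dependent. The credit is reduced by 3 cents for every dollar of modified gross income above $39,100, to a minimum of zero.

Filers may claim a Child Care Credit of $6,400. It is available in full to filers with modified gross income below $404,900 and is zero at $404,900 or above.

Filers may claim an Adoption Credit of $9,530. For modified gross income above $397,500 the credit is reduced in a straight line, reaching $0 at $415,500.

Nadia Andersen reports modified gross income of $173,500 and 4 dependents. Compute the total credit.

Working Family Credit: base = 4 × $3,700 = $14,800. 3% of the $134,400 excess over $39,100 is $4,032; credit = $14,800 − $4,032 = $10,768.
Child Care Credit: $173,500 is below the $404,900 cutoff, so the full $6,400 applies.
Adoption Credit: $173,500 is at or below the $397,500 threshold, so the full $9,530 applies.
Total: $10,768 + $6,400 + $9,530 = $26,698.

$26,698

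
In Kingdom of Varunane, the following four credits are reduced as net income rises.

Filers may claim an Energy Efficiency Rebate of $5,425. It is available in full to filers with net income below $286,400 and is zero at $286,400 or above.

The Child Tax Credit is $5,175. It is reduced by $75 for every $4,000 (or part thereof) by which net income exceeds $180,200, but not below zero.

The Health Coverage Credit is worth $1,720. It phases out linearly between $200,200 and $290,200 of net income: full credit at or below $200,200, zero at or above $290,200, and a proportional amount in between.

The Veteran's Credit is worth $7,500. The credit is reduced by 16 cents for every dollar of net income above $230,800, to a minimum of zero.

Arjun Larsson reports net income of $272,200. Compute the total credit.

Energy Efficiency Rebate: $272,200 is below the $286,400 cutoff, so the full $5,425 applies.
Child Tax Credit: income exceeds $180,200 by $92,000, which is 23 full-or-partial $4,000 increments; reduction = 23 × $75 = $1,725, leaving $3,450.
Health Coverage Credit: $272,200 is $72,000 into a $90,000 phase-out range, leaving 18,000/90,000 of the credit: $1,720 × 18,000/90,000 = $344.
Veteran's Credit: 16% of the $41,400 excess over $230,800 is $6,624; credit = $7,500 − $6,624 = $876.
Total: $5,425 + $3,450 + $344 + $876 = $10,095.

$10,095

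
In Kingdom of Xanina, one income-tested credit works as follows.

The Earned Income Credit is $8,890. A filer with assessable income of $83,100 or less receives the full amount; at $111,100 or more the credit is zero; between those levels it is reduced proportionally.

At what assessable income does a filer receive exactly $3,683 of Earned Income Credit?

$99,500

$3,683 is 3,683/8,890 of the full $8,890, so 5,207/8,890 of the $28,000 range has been used: income = $83,100 + $28,000 × 5,207/8,890 = $99,500.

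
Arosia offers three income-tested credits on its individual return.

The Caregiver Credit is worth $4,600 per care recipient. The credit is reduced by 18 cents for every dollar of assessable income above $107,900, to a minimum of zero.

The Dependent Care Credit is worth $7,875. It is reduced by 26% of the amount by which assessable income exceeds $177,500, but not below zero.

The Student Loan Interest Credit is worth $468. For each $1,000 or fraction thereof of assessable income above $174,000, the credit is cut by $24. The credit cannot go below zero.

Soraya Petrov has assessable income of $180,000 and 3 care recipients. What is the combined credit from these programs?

$8,371

Caregiver Credit: base = 3 × $4,600 = $13,800. 18% of the $72,100 excess over $107,900 is $12,978; credit = $13,800 − $12,978 = $822.
Dependent Care Credit: 26% of the $2,500 excess over $177,500 is $650; credit = $7,875 − $650 = $7,225.
Student Loan Interest Credit: income exceeds $174,000 by $6,000, which is 6 full-or-partial $1,000 increments; reduction = 6 × $24 = $144, leaving $324.
Total: $822 + $7,225 + $324 = $8,371.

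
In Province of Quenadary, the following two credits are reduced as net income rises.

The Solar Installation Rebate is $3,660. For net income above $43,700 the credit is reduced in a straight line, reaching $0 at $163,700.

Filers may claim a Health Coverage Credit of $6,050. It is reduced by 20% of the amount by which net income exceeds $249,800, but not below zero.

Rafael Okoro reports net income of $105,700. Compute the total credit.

Solar Installation Rebate: $105,700 is $62,000 into a $120,000 phase-out range, leaving 58,000/120,000 of the credit: $3,660 × 58,000/120,000 = $1,769.
Health Coverage Credit: $105,700 is at or below the $249,800 threshold, so the full $6,050 applies.
Total: $1,769 + $6,050 = $7,819.

$7,819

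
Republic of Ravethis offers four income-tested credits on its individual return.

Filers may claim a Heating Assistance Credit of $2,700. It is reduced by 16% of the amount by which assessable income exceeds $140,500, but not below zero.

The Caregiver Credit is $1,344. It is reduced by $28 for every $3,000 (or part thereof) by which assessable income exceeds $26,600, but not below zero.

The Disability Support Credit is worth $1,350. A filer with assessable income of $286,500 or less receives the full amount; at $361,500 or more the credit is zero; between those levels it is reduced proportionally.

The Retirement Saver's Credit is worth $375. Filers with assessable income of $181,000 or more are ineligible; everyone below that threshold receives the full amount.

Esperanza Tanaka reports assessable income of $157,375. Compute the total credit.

$1,837

Heating Assistance Credit: 16% of the $16,875 excess over $140,500 is $2,700 ≥ base, so the credit is $0.
Caregiver Credit: income exceeds $26,600 by $130,775, which is 44 full-or-partial $3,000 increments; reduction = 44 × $28 = $1,232, leaving $112.
Disability Support Credit: $157,375 is at or below the $286,500 threshold, so the full $1,350 applies.
Retirement Saver's Credit: $157,375 is below the $181,000 cutoff, so the full $375 applies.
Total: $0 + $112 + $1,350 + $375 = $1,837.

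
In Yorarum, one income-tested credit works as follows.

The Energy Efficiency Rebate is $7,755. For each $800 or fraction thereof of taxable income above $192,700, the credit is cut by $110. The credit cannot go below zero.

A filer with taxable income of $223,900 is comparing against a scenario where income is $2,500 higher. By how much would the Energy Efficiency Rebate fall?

$440

At $223,900 — income exceeds $192,700 by $31,200, which is 39 full-or-partial $800 increments; reduction = 39 × $110 = $4,290, leaving $3,465.
At $226,400 — income exceeds $192,700 by $33,700, which is 43 full-or-partial $800 increments; reduction = 43 × $110 = $4,730, leaving $3,025.
Lost: $3,465 − $3,025 = $440.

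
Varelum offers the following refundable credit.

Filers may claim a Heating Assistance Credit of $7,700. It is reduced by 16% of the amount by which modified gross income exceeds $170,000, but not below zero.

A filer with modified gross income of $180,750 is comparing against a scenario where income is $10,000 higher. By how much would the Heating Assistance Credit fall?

$1,600

At $180,750 — 16% of the $10,750 excess over $170,000 is $1,720; credit = $7,700 − $1,720 = $5,980.
At $190,750 — 16% of the $20,750 excess over $170,000 is $3,320; credit = $7,700 − $3,320 = $4,380.
Lost: $5,980 − $4,380 = $1,600.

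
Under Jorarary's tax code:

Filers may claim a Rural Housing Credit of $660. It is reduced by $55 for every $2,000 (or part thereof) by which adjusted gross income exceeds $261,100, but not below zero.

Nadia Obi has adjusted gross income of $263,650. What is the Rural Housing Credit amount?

$550

Rural Housing Credit: income exceeds $261,100 by $2,550, which is 2 full-or-partial $2,000 increments; reduction = 2 × $55 = $110, leaving $550.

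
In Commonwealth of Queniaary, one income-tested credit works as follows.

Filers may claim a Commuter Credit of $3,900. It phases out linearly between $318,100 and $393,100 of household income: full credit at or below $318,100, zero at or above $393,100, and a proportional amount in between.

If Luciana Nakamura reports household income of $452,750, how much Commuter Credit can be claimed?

$0

Commuter Credit: $452,750 is at or above $393,100, so the credit is $0.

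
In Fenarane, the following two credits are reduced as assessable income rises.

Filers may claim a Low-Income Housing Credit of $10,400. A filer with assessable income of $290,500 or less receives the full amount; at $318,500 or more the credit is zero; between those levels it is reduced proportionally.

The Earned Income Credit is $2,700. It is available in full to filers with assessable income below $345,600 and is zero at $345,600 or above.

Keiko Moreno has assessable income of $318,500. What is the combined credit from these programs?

Low-Income Housing Credit: $318,500 is at or above $318,500, so the credit is $0.
Earned Income Credit: $318,500 is below the $345,600 cutoff, so the full $2,700 applies.
Total: $0 + $2,700 = $2,700.

$2,700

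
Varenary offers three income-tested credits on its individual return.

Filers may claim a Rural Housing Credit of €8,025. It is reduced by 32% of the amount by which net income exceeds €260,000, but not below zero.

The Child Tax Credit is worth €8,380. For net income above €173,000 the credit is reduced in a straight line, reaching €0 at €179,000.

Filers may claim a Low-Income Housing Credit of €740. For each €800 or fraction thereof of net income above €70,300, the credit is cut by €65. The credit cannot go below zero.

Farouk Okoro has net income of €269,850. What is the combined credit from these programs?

€4,873

Rural Housing Credit: 32% of the €9,850 excess over €260,000 is €3,152; credit = €8,025 − €3,152 = €4,873.
Child Tax Credit: €269,850 is at or above €179,000, so the credit is €0.
Low-Income Housing Credit: income exceeds €70,300 by €199,550 → 250 increments × €65 = €16,250 ≥ base, so the credit is €0.
Total: €4,873 + €0 + €0 = €4,873.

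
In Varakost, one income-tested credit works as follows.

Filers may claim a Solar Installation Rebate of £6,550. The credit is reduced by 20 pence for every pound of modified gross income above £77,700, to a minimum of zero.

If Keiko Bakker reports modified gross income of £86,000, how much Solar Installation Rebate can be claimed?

£4,890

Solar Installation Rebate: 20% of the £8,300 excess over £77,700 is £1,660; credit = £6,550 − £1,660 = £4,890.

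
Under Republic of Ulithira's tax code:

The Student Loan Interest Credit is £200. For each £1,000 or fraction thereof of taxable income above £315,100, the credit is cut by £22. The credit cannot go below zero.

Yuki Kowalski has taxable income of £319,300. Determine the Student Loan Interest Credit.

Student Loan Interest Credit: income exceeds £315,100 by £4,200, which is 5 full-or-partial £1,000 increments; reduction = 5 × £22 = £110, leaving £90.

£90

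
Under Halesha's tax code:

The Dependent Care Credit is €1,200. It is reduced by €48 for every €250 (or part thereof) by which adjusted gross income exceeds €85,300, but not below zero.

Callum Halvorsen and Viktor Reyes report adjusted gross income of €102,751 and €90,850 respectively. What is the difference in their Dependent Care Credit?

€96

Callum (€102,751): Dependent Care Credit: income exceeds €85,300 by €17,451 → 70 increments × €48 = €3,360 ≥ base, so the credit is €0.
Viktor (€90,850): Dependent Care Credit: income exceeds €85,300 by €5,550, which is 23 full-or-partial €250 increments; reduction = 23 × €48 = €1,104, leaving €96.
Difference: |€0 − €96| = €96.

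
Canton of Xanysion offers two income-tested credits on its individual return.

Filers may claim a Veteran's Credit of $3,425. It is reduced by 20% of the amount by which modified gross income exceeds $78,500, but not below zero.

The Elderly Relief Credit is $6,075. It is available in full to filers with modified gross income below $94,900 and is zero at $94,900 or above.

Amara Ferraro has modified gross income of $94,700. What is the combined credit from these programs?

$6,260

Veteran's Credit: 20% of the $16,200 excess over $78,500 is $3,240; credit = $3,425 − $3,240 = $185.
Elderly Relief Credit: $94,700 is below the $94,900 cutoff, so the full $6,075 applies.
Total: $185 + $6,075 = $6,260.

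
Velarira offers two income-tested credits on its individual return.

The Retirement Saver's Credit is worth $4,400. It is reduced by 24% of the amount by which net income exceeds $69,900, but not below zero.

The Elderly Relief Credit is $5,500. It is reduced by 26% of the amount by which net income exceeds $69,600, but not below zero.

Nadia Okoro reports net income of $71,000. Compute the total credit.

$9,272

Retirement Saver's Credit: 24% of the $1,100 excess over $69,900 is $264; credit = $4,400 − $264 = $4,136.
Elderly Relief Credit: 26% of the $1,400 excess over $69,600 is $364; credit = $5,500 − $364 = $5,136.
Total: $4,136 + $5,136 = $9,272.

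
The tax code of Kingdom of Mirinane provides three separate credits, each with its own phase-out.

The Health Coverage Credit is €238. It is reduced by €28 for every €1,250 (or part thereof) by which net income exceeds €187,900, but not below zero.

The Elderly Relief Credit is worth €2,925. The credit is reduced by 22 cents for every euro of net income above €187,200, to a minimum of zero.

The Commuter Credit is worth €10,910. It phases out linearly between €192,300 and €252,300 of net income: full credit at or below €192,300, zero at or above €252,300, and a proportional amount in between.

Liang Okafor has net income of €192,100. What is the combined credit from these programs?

Health Coverage Credit: income exceeds €187,900 by €4,200, which is 4 full-or-partial €1,250 increments; reduction = 4 × €28 = €112, leaving €126.
Elderly Relief Credit: 22% of the €4,900 excess over €187,200 is €1,078; credit = €2,925 − €1,078 = €1,847.
Commuter Credit: €192,100 is at or below the €192,300 threshold, so the full €10,910 applies.
Total: €126 + €1,847 + €10,910 = €12,883.

€12,883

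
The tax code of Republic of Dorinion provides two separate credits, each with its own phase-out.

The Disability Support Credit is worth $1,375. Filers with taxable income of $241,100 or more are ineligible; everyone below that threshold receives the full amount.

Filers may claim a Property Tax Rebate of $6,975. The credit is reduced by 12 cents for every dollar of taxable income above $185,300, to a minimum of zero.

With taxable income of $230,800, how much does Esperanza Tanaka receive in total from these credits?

Disability Support Credit: $230,800 is below the $241,100 cutoff, so the full $1,375 applies.
Property Tax Rebate: 12% of the $45,500 excess over $185,300 is $5,460; credit = $6,975 − $5,460 = $1,515.
Total: $1,375 + $1,515 = $2,890.

$2,890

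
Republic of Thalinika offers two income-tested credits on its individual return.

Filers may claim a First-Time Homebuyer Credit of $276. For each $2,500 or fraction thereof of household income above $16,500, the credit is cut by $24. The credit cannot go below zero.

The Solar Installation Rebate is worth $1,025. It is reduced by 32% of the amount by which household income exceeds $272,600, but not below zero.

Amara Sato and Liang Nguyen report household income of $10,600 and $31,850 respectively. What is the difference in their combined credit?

Amara ($10,600): First-Time Homebuyer Credit: $10,600 is at or below the $16,500 threshold, so the full $276 applies. Solar Installation Rebate: $10,600 is at or below the $272,600 threshold, so the full $1,025 applies. total $276 + $1,025 = $1,301
Liang ($31,850): First-Time Homebuyer Credit: income exceeds $16,500 by $15,350, which is 7 full-or-partial $2,500 increments; reduction = 7 × $24 = $168, leaving $108. Solar Installation Rebate: $31,850 is at or below the $272,600 threshold, so the full $1,025 applies. total $108 + $1,025 = $1,133
Difference: |$1,301 − $1,133| = $168.

$168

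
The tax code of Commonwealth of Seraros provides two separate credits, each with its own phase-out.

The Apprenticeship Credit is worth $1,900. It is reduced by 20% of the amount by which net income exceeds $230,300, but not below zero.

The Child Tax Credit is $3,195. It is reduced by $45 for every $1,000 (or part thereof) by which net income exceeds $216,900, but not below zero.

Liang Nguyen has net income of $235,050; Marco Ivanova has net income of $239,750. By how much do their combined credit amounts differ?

$1,120

Liang ($235,050): Apprenticeship Credit: 20% of the $4,750 excess over $230,300 is $950; credit = $1,900 − $950 = $950. Child Tax Credit: income exceeds $216,900 by $18,150, which is 19 full-or-partial $1,000 increments; reduction = 19 × $45 = $855, leaving $2,340. total $950 + $2,340 = $3,290
Marco ($239,750): Apprenticeship Credit: 20% of the $9,450 excess over $230,300 is $1,890; credit = $1,900 − $1,890 = $10. Child Tax Credit: income exceeds $216,900 by $22,850, which is 23 full-or-partial $1,000 increments; reduction = 23 × $45 = $1,035, leaving $2,160. total $10 + $2,160 = $2,170
Difference: |$3,290 − $2,170| = $1,120.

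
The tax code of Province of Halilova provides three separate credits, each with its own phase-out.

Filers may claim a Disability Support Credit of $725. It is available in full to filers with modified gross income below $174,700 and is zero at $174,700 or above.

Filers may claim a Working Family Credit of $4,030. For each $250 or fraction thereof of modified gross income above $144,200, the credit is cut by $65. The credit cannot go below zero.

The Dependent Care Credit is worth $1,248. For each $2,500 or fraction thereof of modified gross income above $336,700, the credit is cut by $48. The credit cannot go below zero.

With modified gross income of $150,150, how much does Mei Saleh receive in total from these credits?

Disability Support Credit: $150,150 is below the $174,700 cutoff, so the full $725 applies.
Working Family Credit: income exceeds $144,200 by $5,950, which is 24 full-or-partial $250 increments; reduction = 24 × $65 = $1,560, leaving $2,470.
Dependent Care Credit: $150,150 is at or below the $336,700 threshold, so the full $1,248 applies.
Total: $725 + $2,470 + $1,248 = $4,443.

$4,443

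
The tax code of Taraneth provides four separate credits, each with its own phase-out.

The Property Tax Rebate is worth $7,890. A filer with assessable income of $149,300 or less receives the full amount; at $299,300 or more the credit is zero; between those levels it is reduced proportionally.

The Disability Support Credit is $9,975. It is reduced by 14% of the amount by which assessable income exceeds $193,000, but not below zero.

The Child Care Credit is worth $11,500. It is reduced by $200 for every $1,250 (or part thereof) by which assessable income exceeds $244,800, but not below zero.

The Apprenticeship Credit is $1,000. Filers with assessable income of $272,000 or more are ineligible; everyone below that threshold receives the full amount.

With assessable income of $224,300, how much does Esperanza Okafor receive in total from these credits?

Property Tax Rebate: $224,300 is $75,000 into a $150,000 phase-out range, leaving 75,000/150,000 of the credit: $7,890 × 75,000/150,000 = $3,945.
Disability Support Credit: 14% of the $31,300 excess over $193,000 is $4,382; credit = $9,975 − $4,382 = $5,593.
Child Care Credit: $224,300 is at or below the $244,800 threshold, so the full $11,500 applies.
Apprenticeship Credit: $224,300 is below the $272,000 cutoff, so the full $1,000 applies.
Total: $3,945 + $5,593 + $11,500 + $1,000 = $22,038.

$22,038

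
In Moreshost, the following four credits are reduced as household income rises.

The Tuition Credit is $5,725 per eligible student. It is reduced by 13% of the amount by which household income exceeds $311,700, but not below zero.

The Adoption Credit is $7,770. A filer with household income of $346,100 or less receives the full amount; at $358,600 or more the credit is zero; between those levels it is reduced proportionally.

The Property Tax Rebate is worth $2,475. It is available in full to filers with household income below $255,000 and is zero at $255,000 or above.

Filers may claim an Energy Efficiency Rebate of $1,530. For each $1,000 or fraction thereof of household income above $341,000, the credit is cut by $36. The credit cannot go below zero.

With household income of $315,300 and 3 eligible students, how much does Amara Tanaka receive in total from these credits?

$26,007

Tuition Credit: base = 3 × $5,725 = $17,175. 13% of the $3,600 excess over $311,700 is $468; credit = $17,175 − $468 = $16,707.
Adoption Credit: $315,300 is at or below the $346,100 threshold, so the full $7,770 applies.
Property Tax Rebate: $315,300 meets or exceeds the $255,000 cutoff, so the credit is $0.
Energy Efficiency Rebate: $315,300 is at or below the $341,000 threshold, so the full $1,530 applies.
Total: $16,707 + $7,770 + $0 + $1,530 = $26,007.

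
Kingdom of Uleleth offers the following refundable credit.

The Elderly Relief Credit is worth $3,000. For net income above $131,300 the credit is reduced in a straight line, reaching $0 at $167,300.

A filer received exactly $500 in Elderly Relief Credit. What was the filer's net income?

$500 is 500/3,000 of the full $3,000, so 2,500/3,000 of the $36,000 range has been used: income = $131,300 + $36,000 × 2,500/3,000 = $161,300.

$161,300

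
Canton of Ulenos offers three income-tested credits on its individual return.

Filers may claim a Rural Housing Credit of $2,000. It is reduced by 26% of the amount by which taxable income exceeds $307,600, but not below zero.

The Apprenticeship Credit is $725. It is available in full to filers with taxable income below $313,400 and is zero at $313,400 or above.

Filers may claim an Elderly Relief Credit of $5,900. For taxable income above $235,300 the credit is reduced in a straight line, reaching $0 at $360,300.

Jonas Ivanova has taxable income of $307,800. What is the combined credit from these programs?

$5,151

Rural Housing Credit: 26% of the $200 excess over $307,600 is $52; credit = $2,000 − $52 = $1,948.
Apprenticeship Credit: $307,800 is below the $313,400 cutoff, so the full $725 applies.
Elderly Relief Credit: $307,800 is $72,500 into a $125,000 phase-out range, leaving 52,500/125,000 of the credit: $5,900 × 52,500/125,000 = $2,478.
Total: $1,948 + $725 + $2,478 = $5,151.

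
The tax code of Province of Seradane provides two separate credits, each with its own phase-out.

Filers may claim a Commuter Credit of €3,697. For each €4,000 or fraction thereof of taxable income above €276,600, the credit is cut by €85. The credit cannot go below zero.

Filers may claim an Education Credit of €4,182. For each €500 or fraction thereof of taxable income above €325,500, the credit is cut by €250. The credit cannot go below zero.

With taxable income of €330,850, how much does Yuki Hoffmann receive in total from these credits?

Commuter Credit: income exceeds €276,600 by €54,250, which is 14 full-or-partial €4,000 increments; reduction = 14 × €85 = €1,190, leaving €2,507.
Education Credit: income exceeds €325,500 by €5,350, which is 11 full-or-partial €500 increments; reduction = 11 × €250 = €2,750, leaving €1,432.
Total: €2,507 + €1,432 = €3,939.

€3,939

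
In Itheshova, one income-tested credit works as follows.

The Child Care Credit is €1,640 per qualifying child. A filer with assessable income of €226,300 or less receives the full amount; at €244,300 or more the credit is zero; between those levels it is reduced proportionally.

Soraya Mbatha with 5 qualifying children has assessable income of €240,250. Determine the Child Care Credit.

Child Care Credit: base = 5 × €1,640 = €8,200. €240,250 is €13,950 into a €18,000 phase-out range, leaving 4,050/18,000 of the credit: €8,200 × 4,050/18,000 = €1,845.

€1,845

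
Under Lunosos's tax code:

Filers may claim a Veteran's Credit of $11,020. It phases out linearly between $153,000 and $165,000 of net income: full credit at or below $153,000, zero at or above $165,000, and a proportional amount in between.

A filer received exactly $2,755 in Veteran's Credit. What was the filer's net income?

$2,755 is 2,755/11,020 of the full $11,020, so 8,265/11,020 of the $12,000 range has been used: income = $153,000 + $12,000 × 8,265/11,020 = $162,000.

$162,000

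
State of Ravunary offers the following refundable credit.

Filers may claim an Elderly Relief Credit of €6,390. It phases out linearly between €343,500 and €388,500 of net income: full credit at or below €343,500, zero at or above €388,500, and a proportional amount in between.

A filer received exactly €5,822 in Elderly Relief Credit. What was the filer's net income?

€347,500

€5,822 is 5,822/6,390 of the full €6,390, so 568/6,390 of the €45,000 range has been used: income = €343,500 + €45,000 × 568/6,390 = €347,500.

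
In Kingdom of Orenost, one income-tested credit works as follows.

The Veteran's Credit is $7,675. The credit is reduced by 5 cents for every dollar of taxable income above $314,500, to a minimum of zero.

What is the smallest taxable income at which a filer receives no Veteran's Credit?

$468,000

The credit falls by 5% of each dollar above $314,500, so it reaches zero when the excess is $7,675 / 5% = $153,500: income = $314,500 + $153,500 = $468,000.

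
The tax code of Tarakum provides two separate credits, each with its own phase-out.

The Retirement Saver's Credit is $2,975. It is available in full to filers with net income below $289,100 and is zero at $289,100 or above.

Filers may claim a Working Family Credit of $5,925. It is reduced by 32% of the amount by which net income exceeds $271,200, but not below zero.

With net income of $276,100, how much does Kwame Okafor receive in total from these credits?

Retirement Saver's Credit: $276,100 is below the $289,100 cutoff, so the full $2,975 applies.
Working Family Credit: 32% of the $4,900 excess over $271,200 is $1,568; credit = $5,925 − $1,568 = $4,357.
Total: $2,975 + $4,357 = $7,332.

$7,332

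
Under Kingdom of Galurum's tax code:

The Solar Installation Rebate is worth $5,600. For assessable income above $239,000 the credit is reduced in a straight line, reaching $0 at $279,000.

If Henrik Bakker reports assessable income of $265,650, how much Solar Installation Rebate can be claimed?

Solar Installation Rebate: $265,650 is $26,650 into a $40,000 phase-out range, leaving 13,350/40,000 of the credit: $5,600 × 13,350/40,000 = $1,869.

$1,869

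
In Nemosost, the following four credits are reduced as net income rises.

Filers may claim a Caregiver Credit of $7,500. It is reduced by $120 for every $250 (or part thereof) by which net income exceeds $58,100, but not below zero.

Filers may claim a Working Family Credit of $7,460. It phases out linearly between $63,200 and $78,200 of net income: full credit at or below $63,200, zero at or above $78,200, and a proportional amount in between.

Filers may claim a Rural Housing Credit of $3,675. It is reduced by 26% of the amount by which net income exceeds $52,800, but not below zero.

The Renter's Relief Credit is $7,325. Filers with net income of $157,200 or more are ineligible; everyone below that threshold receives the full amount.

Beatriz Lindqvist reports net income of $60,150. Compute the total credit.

Caregiver Credit: income exceeds $58,100 by $2,050, which is 9 full-or-partial $250 increments; reduction = 9 × $120 = $1,080, leaving $6,420.
Working Family Credit: $60,150 is at or below the $63,200 threshold, so the full $7,460 applies.
Rural Housing Credit: 26% of the $7,350 excess over $52,800 is $1,911; credit = $3,675 − $1,911 = $1,764.
Renter's Relief Credit: $60,150 is below the $157,200 cutoff, so the full $7,325 applies.
Total: $6,420 + $7,460 + $1,764 + $7,325 = $22,969.

$22,969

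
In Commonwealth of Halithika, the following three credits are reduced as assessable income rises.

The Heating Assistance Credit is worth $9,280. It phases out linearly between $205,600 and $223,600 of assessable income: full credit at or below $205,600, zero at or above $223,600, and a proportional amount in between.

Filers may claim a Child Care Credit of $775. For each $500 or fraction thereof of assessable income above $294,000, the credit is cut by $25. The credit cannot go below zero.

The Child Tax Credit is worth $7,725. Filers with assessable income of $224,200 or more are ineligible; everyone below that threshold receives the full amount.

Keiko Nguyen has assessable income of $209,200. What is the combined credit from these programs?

Heating Assistance Credit: $209,200 is $3,600 into a $18,000 phase-out range, leaving 14,400/18,000 of the credit: $9,280 × 14,400/18,000 = $7,424.
Child Care Credit: $209,200 is at or below the $294,000 threshold, so the full $775 applies.
Child Tax Credit: $209,200 is below the $224,200 cutoff, so the full $7,725 applies.
Total: $7,424 + $775 + $7,725 = $15,924.

$15,924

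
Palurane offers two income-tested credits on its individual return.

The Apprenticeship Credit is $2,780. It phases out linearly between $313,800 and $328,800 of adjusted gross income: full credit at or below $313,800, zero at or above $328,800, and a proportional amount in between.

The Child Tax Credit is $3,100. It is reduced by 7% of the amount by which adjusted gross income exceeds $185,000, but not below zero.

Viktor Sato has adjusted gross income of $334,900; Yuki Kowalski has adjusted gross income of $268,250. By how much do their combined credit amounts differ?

Viktor ($334,900): Apprenticeship Credit: $334,900 is at or above $328,800, so the credit is $0. Child Tax Credit: 7% of the $149,900 excess over $185,000 is $10,493 ≥ base, so the credit is $0. total $0 + $0 = $0
Yuki ($268,250): Apprenticeship Credit: $268,250 is at or below the $313,800 threshold, so the full $2,780 applies. Child Tax Credit: 7% of the $83,250 excess over $185,000 is $5,827.50 ≥ base, so the credit is $0. total $2,780 + $0 = $2,780
Difference: |$0 − $2,780| = $2,780.

$2,780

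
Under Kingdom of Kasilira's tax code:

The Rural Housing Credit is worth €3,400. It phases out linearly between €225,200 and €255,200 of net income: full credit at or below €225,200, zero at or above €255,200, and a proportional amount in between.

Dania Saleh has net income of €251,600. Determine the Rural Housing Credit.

€408

Rural Housing Credit: €251,600 is €26,400 into a €30,000 phase-out range, leaving 3,600/30,000 of the credit: €3,400 × 3,600/30,000 = €408.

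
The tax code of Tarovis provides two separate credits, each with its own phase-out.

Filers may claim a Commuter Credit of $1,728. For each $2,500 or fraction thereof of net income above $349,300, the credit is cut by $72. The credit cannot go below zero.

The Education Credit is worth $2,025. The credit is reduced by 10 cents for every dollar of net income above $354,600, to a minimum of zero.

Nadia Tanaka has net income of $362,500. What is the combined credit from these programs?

Commuter Credit: income exceeds $349,300 by $13,200, which is 6 full-or-partial $2,500 increments; reduction = 6 × $72 = $432, leaving $1,296.
Education Credit: 10% of the $7,900 excess over $354,600 is $790; credit = $2,025 − $790 = $1,235.
Total: $1,296 + $1,235 = $2,531.

$2,531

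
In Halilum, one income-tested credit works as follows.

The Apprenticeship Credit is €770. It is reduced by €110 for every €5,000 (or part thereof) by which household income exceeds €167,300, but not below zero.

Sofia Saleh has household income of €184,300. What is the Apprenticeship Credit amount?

Apprenticeship Credit: income exceeds €167,300 by €17,000, which is 4 full-or-partial €5,000 increments; reduction = 4 × €110 = €440, leaving €330.

€330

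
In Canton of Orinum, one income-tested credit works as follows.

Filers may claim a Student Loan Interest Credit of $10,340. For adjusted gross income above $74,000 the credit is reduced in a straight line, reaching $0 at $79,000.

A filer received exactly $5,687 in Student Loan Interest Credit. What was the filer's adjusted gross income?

$5,687 is 5,687/10,340 of the full $10,340, so 4,653/10,340 of the $5,000 range has been used: income = $74,000 + $5,000 × 4,653/10,340 = $76,250.

$76,250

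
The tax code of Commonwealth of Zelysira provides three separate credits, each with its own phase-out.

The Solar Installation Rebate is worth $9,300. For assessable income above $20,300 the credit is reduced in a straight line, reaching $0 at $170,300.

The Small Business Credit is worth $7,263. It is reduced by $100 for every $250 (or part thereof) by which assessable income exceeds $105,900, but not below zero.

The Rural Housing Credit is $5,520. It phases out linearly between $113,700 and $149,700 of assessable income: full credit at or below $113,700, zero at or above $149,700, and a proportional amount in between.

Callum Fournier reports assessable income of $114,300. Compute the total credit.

$12,763

Solar Installation Rebate: $114,300 is $94,000 into a $150,000 phase-out range, leaving 56,000/150,000 of the credit: $9,300 × 56,000/150,000 = $3,472.
Small Business Credit: income exceeds $105,900 by $8,400, which is 34 full-or-partial $250 increments; reduction = 34 × $100 = $3,400, leaving $3,863.
Rural Housing Credit: $114,300 is $600 into a $36,000 phase-out range, leaving 35,400/36,000 of the credit: $5,520 × 35,400/36,000 = $5,428.
Total: $3,472 + $3,863 + $5,428 = $12,763.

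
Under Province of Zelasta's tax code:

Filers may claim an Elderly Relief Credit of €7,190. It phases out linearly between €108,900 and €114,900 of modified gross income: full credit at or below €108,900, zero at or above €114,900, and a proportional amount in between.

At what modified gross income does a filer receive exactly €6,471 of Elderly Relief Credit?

€6,471 is 6,471/7,190 of the full €7,190, so 719/7,190 of the €6,000 range has been used: income = €108,900 + €6,000 × 719/7,190 = €109,500.

€109,500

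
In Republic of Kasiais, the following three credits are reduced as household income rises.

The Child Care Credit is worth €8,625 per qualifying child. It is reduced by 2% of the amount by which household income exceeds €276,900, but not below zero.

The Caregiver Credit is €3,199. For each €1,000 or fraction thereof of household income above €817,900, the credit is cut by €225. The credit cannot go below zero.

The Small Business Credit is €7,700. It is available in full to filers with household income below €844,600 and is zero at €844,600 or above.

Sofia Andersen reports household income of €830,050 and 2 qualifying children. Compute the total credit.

€14,161

Child Care Credit: base = 2 × €8,625 = €17,250. 2% of the €553,150 excess over €276,900 is €11,063; credit = €17,250 − €11,063 = €6,187.
Caregiver Credit: income exceeds €817,900 by €12,150, which is 13 full-or-partial €1,000 increments; reduction = 13 × €225 = €2,925, leaving €274.
Small Business Credit: €830,050 is below the €844,600 cutoff, so the full €7,700 applies.
Total: €6,187 + €274 + €7,700 = €14,161.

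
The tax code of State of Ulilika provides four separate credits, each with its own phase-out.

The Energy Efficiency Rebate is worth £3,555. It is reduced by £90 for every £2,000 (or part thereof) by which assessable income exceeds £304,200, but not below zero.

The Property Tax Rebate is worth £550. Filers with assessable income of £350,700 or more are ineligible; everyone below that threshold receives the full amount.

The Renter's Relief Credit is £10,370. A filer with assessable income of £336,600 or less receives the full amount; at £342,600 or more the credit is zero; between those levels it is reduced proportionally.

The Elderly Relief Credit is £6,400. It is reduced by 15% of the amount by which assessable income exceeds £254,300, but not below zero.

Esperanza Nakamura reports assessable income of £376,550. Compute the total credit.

£225

Energy Efficiency Rebate: income exceeds £304,200 by £72,350, which is 37 full-or-partial £2,000 increments; reduction = 37 × £90 = £3,330, leaving £225.
Property Tax Rebate: £376,550 meets or exceeds the £350,700 cutoff, so the credit is £0.
Renter's Relief Credit: £376,550 is at or above £342,600, so the credit is £0.
Elderly Relief Credit: 15% of the £122,250 excess over £254,300 is £18,337.50 ≥ base, so the credit is £0.
Total: £225 + £0 + £0 + £0 = £225.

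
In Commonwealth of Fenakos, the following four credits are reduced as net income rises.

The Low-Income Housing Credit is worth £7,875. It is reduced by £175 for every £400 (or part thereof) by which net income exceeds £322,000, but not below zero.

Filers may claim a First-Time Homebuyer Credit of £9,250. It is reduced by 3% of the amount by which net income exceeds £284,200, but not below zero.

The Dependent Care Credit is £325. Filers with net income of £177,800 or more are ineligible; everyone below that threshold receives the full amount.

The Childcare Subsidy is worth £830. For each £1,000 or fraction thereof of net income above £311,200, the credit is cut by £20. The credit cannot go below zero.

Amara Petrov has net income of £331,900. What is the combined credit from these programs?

£11,729

Low-Income Housing Credit: income exceeds £322,000 by £9,900, which is 25 full-or-partial £400 increments; reduction = 25 × £175 = £4,375, leaving £3,500.
First-Time Homebuyer Credit: 3% of the £47,700 excess over £284,200 is £1,431; credit = £9,250 − £1,431 = £7,819.
Dependent Care Credit: £331,900 meets or exceeds the £177,800 cutoff, so the credit is £0.
Childcare Subsidy: income exceeds £311,200 by £20,700, which is 21 full-or-partial £1,000 increments; reduction = 21 × £20 = £420, leaving £410.
Total: £3,500 + £7,819 + £0 + £410 = £11,729.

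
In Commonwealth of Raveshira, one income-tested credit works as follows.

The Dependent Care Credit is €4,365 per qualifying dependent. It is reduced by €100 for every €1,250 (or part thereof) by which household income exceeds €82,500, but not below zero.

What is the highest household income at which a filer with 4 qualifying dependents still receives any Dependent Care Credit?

Full credit = 4 × €4,365 = €17,460.
After 174 increments the reduction is 174 × €100 = €17,400, leaving €60; one more increment wipes it out. Increment 174 ends at excess 174 × €1,250 = €217,500, so the highest qualifying income is €82,500 + €217,500 = €300,000.

€300,000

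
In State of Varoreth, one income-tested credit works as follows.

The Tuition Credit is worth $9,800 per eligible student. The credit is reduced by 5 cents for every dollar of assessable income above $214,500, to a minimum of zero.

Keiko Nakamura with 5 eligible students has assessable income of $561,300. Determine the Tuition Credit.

$31,660

Tuition Credit: base = 5 × $9,800 = $49,000. 5% of the $346,800 excess over $214,500 is $17,340; credit = $49,000 − $17,340 = $31,660.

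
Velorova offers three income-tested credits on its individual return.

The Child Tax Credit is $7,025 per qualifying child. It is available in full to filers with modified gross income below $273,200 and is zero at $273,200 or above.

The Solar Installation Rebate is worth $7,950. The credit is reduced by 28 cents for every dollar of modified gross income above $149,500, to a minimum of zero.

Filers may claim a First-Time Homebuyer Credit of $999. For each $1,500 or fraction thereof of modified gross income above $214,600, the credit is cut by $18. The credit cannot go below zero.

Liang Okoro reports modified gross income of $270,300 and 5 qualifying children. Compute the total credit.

$35,440

Child Tax Credit: base = 5 × $7,025 = $35,125. $270,300 is below the $273,200 cutoff, so the full $35,125 applies.
Solar Installation Rebate: 28% of the $120,800 excess over $149,500 is $33,824 ≥ base, so the credit is $0.
First-Time Homebuyer Credit: income exceeds $214,600 by $55,700, which is 38 full-or-partial $1,500 increments; reduction = 38 × $18 = $684, leaving $315.
Total: $35,125 + $0 + $315 = $35,440.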